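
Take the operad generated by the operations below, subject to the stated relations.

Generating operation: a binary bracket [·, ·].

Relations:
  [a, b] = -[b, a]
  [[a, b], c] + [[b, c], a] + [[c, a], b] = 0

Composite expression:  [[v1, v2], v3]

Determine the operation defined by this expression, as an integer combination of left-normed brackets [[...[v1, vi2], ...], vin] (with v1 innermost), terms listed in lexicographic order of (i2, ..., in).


Antisymmetry and Jacobi reduce to v1-anchored left-normed brackets.
Composite bracket: [[v1, v2], v3]
Each bracket splits as ab - ba, giving 4 signed words (2^2 = 4).
Collect the words opening with v1:
  sign of v1v2v3 is +1, so it contributes +[[v1, v2], v3]

[[v1, v2], v3]


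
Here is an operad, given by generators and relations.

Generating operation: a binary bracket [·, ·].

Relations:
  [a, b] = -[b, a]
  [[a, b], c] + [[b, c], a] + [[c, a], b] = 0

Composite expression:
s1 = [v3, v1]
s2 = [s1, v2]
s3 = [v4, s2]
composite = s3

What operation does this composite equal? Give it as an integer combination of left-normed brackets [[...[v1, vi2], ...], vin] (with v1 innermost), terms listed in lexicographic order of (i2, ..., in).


[[[v1, v3], v2], v4]

Left-normed coefficients sit on the v1-initial expansion words.
Composite bracket: [v4, [[v3, v1], v2]]
Under [a, b] = ab - ba we get 8 signed associative words (2^3 = 8).
The v1-initial words carry the normal form:
  v1v3v2v4 (sign +1) contributes +[[[v1, v3], v2], v4]


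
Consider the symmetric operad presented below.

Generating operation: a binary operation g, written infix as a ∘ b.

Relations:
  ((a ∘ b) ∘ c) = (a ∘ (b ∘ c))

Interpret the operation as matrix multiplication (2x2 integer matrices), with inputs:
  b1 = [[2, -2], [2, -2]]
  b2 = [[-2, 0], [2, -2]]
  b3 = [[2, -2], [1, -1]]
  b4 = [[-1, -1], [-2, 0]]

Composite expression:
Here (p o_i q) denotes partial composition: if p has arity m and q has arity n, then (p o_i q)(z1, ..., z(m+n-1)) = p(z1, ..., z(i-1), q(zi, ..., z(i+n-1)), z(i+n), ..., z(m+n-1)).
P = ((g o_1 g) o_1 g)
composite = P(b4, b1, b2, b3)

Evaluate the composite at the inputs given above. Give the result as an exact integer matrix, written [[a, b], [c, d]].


(b4 ∘ b1) = [[-4, 4], [-4, 4]]
((b4 ∘ b1) ∘ b2) = [[16, -8], [16, -8]]
(((b4 ∘ b1) ∘ b2) ∘ b3) = [[24, -24], [24, -24]]

[[24, -24], [24, -24]]


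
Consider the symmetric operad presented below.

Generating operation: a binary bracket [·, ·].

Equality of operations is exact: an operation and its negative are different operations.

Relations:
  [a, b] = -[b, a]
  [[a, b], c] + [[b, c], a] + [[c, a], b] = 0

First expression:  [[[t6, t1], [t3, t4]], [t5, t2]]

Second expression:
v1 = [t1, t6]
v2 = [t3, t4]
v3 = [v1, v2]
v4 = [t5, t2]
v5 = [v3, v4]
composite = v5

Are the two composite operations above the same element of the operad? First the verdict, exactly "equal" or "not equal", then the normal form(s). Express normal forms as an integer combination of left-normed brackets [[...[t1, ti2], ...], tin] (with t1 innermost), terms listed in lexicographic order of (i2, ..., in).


Reducing the first expression gives [[[[[t1, t6], t3], t4], t2], t5] - [[[[[t1, t6], t3], t4], t5], t2] - [[[[[t1, t6], t4], t3], t2], t5] + [[[[[t1, t6], t4], t3], t5], t2]
Reducing the second expression gives -[[[[[t1, t6], t3], t4], t2], t5] + [[[[[t1, t6], t3], t4], t5], t2] + [[[[[t1, t6], t4], t3], t2], t5] - [[[[[t1, t6], t4], t3], t5], t2]
They disagree, so not equal.

not equal — first [[[[[t1, t6], t3], t4], t2], t5] - [[[[[t1, t6], t3], t4], t5], t2] - [[[[[t1, t6], t4], t3], t2], t5] + [[[[[t1, t6], t4], t3], t5], t2], second -[[[[[t1, t6], t3], t4], t2], t5] + [[[[[t1, t6], t3], t4], t5], t2] + [[[[[t1, t6], t4], t3], t2], t5] - [[[[[t1, t6], t4], t3], t5], t2]


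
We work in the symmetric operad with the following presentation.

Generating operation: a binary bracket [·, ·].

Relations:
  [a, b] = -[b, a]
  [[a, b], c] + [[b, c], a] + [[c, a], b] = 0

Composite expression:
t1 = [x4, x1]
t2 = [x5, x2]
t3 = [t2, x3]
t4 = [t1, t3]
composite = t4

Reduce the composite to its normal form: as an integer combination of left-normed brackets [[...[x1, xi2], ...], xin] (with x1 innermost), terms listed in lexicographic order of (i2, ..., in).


[[[[x1, x4], x2], x5], x3] - [[[[x1, x4], x3], x2], x5] + [[[[x1, x4], x3], x5], x2] - [[[[x1, x4], x5], x2], x3]

Expand each bracket as ab - ba; the x1-initial words give the coefficients.
Composite bracket: [[x4, x1], [[x5, x2], x3]]
Full expansion: 16 signed words from ab - ba (2^4 = 16).
Only words starting with x1 matter:
  word x1x4x2x5x3 has sign +1, contributing +[[[[x1, x4], x2], x5], x3]
  word x1x4x3x2x5 has sign -1, contributing -[[[[x1, x4], x3], x2], x5]
  word x1x4x3x5x2 has sign +1, contributing +[[[[x1, x4], x3], x5], x2]
  word x1x4x5x2x3 has sign -1, contributing -[[[[x1, x4], x5], x2], x3]


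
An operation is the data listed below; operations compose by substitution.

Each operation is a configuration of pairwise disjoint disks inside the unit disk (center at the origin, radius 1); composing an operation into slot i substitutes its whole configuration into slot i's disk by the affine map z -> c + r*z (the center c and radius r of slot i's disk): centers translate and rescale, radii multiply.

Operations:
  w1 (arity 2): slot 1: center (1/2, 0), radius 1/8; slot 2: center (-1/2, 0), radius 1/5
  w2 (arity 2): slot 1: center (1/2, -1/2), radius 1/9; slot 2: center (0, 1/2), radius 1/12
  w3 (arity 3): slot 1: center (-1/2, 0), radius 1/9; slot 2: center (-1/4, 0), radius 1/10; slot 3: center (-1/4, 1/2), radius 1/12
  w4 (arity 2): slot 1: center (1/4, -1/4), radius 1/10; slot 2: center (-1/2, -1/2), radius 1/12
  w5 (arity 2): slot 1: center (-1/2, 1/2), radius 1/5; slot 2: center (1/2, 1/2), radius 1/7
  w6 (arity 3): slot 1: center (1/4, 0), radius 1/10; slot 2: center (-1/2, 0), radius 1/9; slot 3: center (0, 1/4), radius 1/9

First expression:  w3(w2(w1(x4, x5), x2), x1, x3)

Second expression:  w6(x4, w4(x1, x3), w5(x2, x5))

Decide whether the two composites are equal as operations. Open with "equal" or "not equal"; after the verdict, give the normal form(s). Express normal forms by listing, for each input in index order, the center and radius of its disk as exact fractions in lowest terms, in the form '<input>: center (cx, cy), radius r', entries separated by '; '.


not equal; first: x1: center (-1/4, 0), radius 1/10; x2: center (-1/2, 1/18), radius 1/108; x3: center (-1/4, 1/2), radius 1/12; x4: center (-71/162, -1/18), radius 1/648; x5: center (-73/162, -1/18), radius 1/405; second: x1: center (-17/36, -1/36), radius 1/90; x2: center (-1/18, 11/36), radius 1/45; x3: center (-5/9, -1/18), radius 1/108; x4: center (1/4, 0), radius 1/10; x5: center (1/18, 11/36), radius 1/63

The first expression, normalized: x1: center (-1/4, 0), radius 1/10; x2: center (-1/2, 1/18), radius 1/108; x3: center (-1/4, 1/2), radius 1/12; x4: center (-71/162, -1/18), radius 1/648; x5: center (-73/162, -1/18), radius 1/405
The second expression, normalized: x1: center (-17/36, -1/36), radius 1/90; x2: center (-1/18, 11/36), radius 1/45; x3: center (-5/9, -1/18), radius 1/108; x4: center (1/4, 0), radius 1/10; x5: center (1/18, 11/36), radius 1/63
They disagree, so not equal.


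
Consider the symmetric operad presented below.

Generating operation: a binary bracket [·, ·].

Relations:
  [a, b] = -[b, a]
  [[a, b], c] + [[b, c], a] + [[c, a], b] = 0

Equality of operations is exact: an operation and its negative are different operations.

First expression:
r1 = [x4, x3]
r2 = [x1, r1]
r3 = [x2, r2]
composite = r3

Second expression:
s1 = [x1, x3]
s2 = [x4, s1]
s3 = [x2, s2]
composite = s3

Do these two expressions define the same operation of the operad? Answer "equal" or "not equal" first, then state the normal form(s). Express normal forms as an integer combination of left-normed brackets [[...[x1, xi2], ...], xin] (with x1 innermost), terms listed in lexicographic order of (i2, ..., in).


not equal — first [[[x1, x3], x4], x2] - [[[x1, x4], x3], x2], second [[[x1, x3], x4], x2]

The first expression reduces to [[[x1, x3], x4], x2] - [[[x1, x4], x3], x2]
The second expression reduces to [[[x1, x3], x4], x2]
No match — not equal.


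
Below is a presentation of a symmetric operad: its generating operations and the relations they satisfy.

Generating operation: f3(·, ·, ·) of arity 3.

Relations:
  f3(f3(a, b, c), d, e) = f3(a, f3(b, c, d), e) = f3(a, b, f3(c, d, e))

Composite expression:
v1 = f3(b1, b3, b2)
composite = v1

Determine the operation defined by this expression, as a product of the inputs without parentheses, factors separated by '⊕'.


b1 ⊕ b3 ⊕ b2

Every regrouping of f3 is equal, so read the b-inputs in written order.
f3(b1, b3, b2) unparenthesizes to b1 ⊕ b3 ⊕ b2


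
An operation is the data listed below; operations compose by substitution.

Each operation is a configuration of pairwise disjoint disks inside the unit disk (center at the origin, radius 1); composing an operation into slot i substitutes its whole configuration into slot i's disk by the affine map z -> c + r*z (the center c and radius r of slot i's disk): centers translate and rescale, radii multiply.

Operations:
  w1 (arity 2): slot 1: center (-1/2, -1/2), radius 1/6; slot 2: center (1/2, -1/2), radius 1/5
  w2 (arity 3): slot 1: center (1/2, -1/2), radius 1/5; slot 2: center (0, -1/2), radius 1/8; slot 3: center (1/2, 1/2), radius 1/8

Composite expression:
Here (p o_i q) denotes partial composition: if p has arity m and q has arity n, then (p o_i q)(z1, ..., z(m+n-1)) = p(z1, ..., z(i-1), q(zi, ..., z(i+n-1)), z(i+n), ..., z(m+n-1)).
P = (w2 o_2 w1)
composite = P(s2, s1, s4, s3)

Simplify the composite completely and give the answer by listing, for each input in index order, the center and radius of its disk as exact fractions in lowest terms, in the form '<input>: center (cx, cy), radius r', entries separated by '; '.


s1: center (-1/16, -9/16), radius 1/48; s2: center (1/2, -1/2), radius 1/5; s3: center (1/2, 1/2), radius 1/8; s4: center (1/16, -9/16), radius 1/40

Below w2, radii multiply path by path; the s-disk centers shift.
s2 passes through 1 substitution, ending at center (1/2, -1/2), radius 1/5
s1 passes through 2 substitutions, ending at center (-1/16, -9/16), radius 1/48
s4 passes through 2 substitutions, ending at center (1/16, -9/16), radius 1/40
s3 passes through 1 substitution, ending at center (1/2, 1/2), radius 1/8


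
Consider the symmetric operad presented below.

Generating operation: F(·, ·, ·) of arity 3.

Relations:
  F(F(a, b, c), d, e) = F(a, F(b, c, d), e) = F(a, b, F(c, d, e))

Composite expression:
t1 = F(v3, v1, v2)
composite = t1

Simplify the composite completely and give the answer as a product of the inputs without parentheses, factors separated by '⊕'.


v3 ⊕ v1 ⊕ v2

All parenthesizations of F agree; list the v-inputs left to right.
F(v3, v1, v2) unparenthesizes to v3 ⊕ v1 ⊕ v2


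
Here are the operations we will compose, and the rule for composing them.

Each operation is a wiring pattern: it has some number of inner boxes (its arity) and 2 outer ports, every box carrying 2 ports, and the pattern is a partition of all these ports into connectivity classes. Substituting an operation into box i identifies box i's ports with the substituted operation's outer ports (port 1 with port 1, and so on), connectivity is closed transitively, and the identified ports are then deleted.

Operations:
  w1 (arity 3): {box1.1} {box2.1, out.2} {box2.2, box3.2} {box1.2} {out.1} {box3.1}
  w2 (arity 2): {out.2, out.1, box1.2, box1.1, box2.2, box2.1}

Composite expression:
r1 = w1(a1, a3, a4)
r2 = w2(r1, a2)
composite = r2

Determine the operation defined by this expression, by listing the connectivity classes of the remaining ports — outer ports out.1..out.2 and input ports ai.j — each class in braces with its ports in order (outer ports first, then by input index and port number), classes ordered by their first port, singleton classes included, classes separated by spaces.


{out.1, out.2, a2.1, a2.2, a3.1} {a1.1} {a1.2} {a3.2, a4.2} {a4.1}

After gluing at w2, chains via deleted ports link the a-ports.
composing w1 on (a1, a3, a4), with out.j its own outer ports: {out.1} {out.2, a3.1} {a1.1} {a1.2} {a3.2, a4.2} {a4.1}
composing w2 on (a1, a3, a4, a2), with out.j its own outer ports: {out.1, out.2, a2.1, a2.2, a3.1} {a1.1} {a1.2} {a3.2, a4.2} {a4.1}


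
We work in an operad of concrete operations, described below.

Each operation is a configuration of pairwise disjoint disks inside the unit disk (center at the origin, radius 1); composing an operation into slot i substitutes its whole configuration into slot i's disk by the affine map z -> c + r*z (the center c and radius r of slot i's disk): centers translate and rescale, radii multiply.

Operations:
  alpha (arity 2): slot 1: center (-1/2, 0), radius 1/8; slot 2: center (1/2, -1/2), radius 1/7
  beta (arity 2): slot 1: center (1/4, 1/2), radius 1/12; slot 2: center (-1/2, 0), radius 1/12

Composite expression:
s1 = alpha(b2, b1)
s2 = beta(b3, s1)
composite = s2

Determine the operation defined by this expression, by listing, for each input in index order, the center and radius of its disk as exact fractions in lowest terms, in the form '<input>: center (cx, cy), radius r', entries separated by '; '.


b1: center (-11/24, -1/24), radius 1/84; b2: center (-13/24, 0), radius 1/96; b3: center (1/4, 1/2), radius 1/12

Affine substitution under beta: radii multiply and b-centers shift.
tracing b3 down its 1-map path: center (1/4, 1/2), radius 1/12
tracing b2 down its 2-map path: center (-13/24, 0), radius 1/96
tracing b1 down its 2-map path: center (-11/24, -1/24), radius 1/84


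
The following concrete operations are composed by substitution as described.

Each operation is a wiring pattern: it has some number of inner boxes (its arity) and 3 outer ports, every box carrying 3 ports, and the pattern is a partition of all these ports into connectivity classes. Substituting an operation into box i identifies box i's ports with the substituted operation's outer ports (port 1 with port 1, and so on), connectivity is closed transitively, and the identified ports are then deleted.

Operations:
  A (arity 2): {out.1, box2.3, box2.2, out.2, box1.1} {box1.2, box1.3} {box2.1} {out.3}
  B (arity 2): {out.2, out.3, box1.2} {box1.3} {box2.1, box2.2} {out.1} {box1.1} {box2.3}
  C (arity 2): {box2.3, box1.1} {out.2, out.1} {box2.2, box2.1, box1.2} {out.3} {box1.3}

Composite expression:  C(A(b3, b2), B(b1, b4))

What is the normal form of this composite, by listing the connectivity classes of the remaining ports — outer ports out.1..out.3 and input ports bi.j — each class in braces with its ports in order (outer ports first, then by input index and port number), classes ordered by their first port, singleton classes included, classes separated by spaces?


{out.1, out.2} {out.3} {b1.1} {b1.2, b2.2, b2.3, b3.1} {b1.3} {b2.1} {b3.2, b3.3} {b4.1, b4.2} {b4.3}

Two ports join when wires chain via C-identified ports.
the subtree at A composes to {out.1, out.2, b2.2, b2.3, b3.1} {out.3} {b2.1} {b3.2, b3.3} on (b3, b2); out.j = own outer ports
the subtree at B composes to {out.1} {out.2, out.3, b1.2} {b1.1} {b1.3} {b4.1, b4.2} {b4.3} on (b1, b4); out.j = own outer ports
the subtree at C composes to {out.1, out.2} {out.3} {b1.1} {b1.2, b2.2, b2.3, b3.1} {b1.3} {b2.1} {b3.2, b3.3} {b4.1, b4.2} {b4.3} on (b3, b2, b1, b4); out.j = own outer ports


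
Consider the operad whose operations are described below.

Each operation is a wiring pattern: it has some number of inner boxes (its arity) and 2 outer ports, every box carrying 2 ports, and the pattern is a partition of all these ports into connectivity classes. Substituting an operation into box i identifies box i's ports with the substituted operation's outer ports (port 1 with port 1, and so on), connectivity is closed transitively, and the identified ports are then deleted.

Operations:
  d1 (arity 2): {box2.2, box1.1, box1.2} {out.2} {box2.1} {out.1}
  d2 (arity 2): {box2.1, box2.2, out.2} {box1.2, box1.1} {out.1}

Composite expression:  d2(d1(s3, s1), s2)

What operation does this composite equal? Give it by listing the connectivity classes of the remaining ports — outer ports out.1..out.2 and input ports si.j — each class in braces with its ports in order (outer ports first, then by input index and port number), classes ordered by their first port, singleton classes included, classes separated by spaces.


{out.1} {out.2, s2.1, s2.2} {s1.1} {s1.2, s3.1, s3.2}

Substituting into d2 glues patterns; closure does the rest.
stage d1: inputs (s3, s1), connectivity {out.1} {out.2} {s1.1} {s1.2, s3.1, s3.2}, out.j its boundary
stage d2: inputs (s3, s1, s2), connectivity {out.1} {out.2, s2.1, s2.2} {s1.1} {s1.2, s3.1, s3.2}, out.j its boundary


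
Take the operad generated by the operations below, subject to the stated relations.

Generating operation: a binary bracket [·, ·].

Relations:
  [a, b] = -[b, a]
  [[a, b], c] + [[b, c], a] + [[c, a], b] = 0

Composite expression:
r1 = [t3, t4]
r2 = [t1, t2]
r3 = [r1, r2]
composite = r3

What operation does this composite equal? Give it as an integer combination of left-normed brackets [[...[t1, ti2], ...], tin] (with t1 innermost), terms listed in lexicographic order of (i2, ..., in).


-[[[t1, t2], t3], t4] + [[[t1, t2], t4], t3]

Left-normed coefficients sit on the t1-initial expansion words.
Composite bracket: [[t3, t4], [t1, t2]]
Under [a, b] = ab - ba we get 8 signed associative words (2^3 = 8).
Words beginning with t1 determine it all:
  sign of t1t2t3t4 is -1, so it contributes -[[[t1, t2], t3], t4]
  sign of t1t2t4t3 is +1, so it contributes +[[[t1, t2], t4], t3]


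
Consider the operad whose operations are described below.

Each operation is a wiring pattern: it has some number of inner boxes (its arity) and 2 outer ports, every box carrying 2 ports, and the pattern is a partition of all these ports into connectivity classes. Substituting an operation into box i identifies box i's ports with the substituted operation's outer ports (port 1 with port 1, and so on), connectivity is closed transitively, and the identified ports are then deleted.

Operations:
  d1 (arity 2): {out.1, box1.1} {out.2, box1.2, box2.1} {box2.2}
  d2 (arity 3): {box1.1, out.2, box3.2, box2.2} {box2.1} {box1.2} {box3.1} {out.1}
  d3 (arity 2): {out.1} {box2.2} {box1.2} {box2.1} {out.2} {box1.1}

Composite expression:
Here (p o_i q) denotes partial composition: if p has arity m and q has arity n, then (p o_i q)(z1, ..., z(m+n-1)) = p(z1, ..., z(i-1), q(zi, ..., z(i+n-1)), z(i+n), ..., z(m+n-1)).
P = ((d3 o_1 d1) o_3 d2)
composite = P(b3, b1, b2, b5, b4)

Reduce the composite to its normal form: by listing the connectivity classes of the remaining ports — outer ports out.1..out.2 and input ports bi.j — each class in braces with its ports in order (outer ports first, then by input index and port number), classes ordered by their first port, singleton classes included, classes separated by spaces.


Connectivity passes through glued d3-boundaries; trace each wire chain.
d1 over (b3, b1) gives {out.1, b3.1} {out.2, b1.1, b3.2} {b1.2}, out.j being that stage's outer ports
d2 over (b2, b5, b4) gives {out.1} {out.2, b2.1, b4.2, b5.2} {b2.2} {b4.1} {b5.1}, out.j being that stage's outer ports
d3 over (b3, b1, b2, b5, b4) gives {out.1} {out.2} {b1.1, b3.2} {b1.2} {b2.1, b4.2, b5.2} {b2.2} {b3.1} {b4.1} {b5.1}, out.j being that stage's outer ports

{out.1} {out.2} {b1.1, b3.2} {b1.2} {b2.1, b4.2, b5.2} {b2.2} {b3.1} {b4.1} {b5.1}


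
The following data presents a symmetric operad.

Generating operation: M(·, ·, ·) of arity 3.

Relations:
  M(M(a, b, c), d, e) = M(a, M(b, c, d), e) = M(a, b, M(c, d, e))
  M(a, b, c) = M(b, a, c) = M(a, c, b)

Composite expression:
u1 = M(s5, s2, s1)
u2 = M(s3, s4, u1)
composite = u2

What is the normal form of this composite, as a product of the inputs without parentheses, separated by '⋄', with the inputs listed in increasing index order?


s1 ⋄ s2 ⋄ s3 ⋄ s4 ⋄ s5

Reordering under M is free, so list the s-inputs canonically.
M(s5, s2, s1) spells out as s5 ⋄ s2 ⋄ s1
M(s3, s4, M(s5, s2, s1)) spells out as s3 ⋄ s4 ⋄ s5 ⋄ s2 ⋄ s1
commutativity sorts the factors: s1 ⋄ s2 ⋄ s3 ⋄ s4 ⋄ s5


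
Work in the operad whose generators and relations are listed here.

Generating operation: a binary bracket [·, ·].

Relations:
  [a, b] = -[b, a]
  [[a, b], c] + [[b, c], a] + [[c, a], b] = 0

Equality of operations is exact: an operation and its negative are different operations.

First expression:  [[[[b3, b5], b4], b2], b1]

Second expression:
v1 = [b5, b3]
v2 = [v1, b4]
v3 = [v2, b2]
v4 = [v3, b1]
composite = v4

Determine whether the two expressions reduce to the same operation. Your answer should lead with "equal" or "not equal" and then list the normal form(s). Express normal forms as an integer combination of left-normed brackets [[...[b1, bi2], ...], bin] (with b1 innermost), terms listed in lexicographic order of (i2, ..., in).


The first composite normalizes to [[[[b1, b2], b3], b5], b4] - [[[[b1, b2], b4], b3], b5] + [[[[b1, b2], b4], b5], b3] - [[[[b1, b2], b5], b3], b4] - [[[[b1, b3], b5], b4], b2] + [[[[b1, b4], b3], b5], b2] - [[[[b1, b4], b5], b3], b2] + [[[[b1, b5], b3], b4], b2]
The second composite normalizes to -[[[[b1, b2], b3], b5], b4] + [[[[b1, b2], b4], b3], b5] - [[[[b1, b2], b4], b5], b3] + [[[[b1, b2], b5], b3], b4] + [[[[b1, b3], b5], b4], b2] - [[[[b1, b4], b3], b5], b2] + [[[[b1, b4], b5], b3], b2] - [[[[b1, b5], b3], b4], b2]
The forms do not match — not equal.

not equal; first: [[[[b1, b2], b3], b5], b4] - [[[[b1, b2], b4], b3], b5] + [[[[b1, b2], b4], b5], b3] - [[[[b1, b2], b5], b3], b4] - [[[[b1, b3], b5], b4], b2] + [[[[b1, b4], b3], b5], b2] - [[[[b1, b4], b5], b3], b2] + [[[[b1, b5], b3], b4], b2]; second: -[[[[b1, b2], b3], b5], b4] + [[[[b1, b2], b4], b3], b5] - [[[[b1, b2], b4], b5], b3] + [[[[b1, b2], b5], b3], b4] + [[[[b1, b3], b5], b4], b2] - [[[[b1, b4], b3], b5], b2] + [[[[b1, b4], b5], b3], b2] - [[[[b1, b5], b3], b4], b2]


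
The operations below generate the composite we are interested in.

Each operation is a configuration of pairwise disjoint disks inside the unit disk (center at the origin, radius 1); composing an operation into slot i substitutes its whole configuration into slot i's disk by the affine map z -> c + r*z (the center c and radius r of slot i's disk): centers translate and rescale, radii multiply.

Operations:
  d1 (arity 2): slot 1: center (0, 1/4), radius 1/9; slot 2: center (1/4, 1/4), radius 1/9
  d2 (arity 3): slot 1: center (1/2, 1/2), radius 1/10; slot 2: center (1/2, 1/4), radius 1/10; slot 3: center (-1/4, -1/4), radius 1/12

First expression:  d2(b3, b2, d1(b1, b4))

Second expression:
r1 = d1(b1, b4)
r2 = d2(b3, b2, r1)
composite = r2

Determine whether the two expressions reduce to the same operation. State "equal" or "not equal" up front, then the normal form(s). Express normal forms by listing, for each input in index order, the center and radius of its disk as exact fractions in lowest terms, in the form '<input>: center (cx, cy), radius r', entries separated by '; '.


equal: each reduces to b1: center (-1/4, -11/48), radius 1/108; b2: center (1/2, 1/4), radius 1/10; b3: center (1/2, 1/2), radius 1/10; b4: center (-11/48, -11/48), radius 1/108


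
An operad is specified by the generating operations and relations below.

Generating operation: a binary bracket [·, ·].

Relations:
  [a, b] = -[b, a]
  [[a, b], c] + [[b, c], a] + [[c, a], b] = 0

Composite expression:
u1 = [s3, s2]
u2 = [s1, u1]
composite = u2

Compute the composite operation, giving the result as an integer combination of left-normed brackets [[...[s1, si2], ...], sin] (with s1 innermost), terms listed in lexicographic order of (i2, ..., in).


-[[s1, s2], s3] + [[s1, s3], s2]

Left-normed coefficients sit on the s1-initial expansion words.
Composite bracket: [s1, [s3, s2]]
Full expansion: 4 signed words from ab - ba (2^2 = 4).
Keep just the words that open with s1:
  the word s1s2s3 carries sign -1 and contributes -[[s1, s2], s3]
  the word s1s3s2 carries sign +1 and contributes +[[s1, s3], s2]


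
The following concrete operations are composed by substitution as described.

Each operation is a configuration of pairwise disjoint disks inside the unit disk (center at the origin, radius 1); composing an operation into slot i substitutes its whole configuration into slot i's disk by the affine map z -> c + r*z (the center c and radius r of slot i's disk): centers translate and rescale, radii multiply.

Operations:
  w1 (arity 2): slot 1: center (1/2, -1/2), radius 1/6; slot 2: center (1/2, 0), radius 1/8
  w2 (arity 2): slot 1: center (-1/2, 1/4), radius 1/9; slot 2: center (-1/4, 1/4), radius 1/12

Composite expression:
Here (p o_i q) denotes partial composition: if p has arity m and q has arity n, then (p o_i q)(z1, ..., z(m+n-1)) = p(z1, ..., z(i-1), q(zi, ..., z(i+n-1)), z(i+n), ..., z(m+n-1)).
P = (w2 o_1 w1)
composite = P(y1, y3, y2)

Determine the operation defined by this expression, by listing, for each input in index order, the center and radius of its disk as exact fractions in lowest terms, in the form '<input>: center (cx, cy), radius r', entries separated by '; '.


Follow each y-input down from w2: c' goes to c + r*c', radius to r*r'.
input y1: composing its 2 substitution steps yields center (-4/9, 7/36), radius 1/54
input y3: composing its 2 substitution steps yields center (-4/9, 1/4), radius 1/72
input y2: composing its 1 substitution step yields center (-1/4, 1/4), radius 1/12

y1: center (-4/9, 7/36), radius 1/54; y2: center (-1/4, 1/4), radius 1/12; y3: center (-4/9, 1/4), radius 1/72


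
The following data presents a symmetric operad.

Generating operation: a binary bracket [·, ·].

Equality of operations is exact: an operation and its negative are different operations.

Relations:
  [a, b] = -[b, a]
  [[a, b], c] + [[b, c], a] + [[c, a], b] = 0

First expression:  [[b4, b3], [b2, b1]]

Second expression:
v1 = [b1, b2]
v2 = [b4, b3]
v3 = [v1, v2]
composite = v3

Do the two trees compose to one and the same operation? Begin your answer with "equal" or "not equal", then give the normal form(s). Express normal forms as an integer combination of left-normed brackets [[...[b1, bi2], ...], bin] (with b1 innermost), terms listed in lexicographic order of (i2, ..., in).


equal; the common form is -[[[b1, b2], b3], b4] + [[[b1, b2], b4], b3]

In normal form, the first expression is -[[[b1, b2], b3], b4] + [[[b1, b2], b4], b3]
In normal form, the second expression is -[[[b1, b2], b3], b4] + [[[b1, b2], b4], b3]
Same normal form: equal.


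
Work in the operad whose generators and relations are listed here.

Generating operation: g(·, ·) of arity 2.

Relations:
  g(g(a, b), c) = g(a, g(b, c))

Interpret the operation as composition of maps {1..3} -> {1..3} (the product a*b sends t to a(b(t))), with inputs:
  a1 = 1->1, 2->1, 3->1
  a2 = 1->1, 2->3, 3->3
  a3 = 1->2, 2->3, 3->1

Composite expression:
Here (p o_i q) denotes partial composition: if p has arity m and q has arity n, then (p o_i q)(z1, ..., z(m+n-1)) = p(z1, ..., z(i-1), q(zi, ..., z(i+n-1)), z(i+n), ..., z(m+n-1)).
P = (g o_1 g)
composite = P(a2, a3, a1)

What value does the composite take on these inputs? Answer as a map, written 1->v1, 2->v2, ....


1->3, 2->3, 3->3


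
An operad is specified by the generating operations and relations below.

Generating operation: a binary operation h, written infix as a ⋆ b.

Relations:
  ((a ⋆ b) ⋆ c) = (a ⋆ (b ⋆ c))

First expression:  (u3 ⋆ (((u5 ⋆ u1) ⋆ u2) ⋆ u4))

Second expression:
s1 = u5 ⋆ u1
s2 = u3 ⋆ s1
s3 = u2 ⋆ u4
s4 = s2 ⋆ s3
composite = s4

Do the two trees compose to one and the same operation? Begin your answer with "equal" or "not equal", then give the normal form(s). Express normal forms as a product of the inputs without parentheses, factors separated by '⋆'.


equal; the common form is u3 ⋆ u5 ⋆ u1 ⋆ u2 ⋆ u4

Normal form of the first expression: u3 ⋆ u5 ⋆ u1 ⋆ u2 ⋆ u4
Normal form of the second expression: u3 ⋆ u5 ⋆ u1 ⋆ u2 ⋆ u4
One common form — equal.


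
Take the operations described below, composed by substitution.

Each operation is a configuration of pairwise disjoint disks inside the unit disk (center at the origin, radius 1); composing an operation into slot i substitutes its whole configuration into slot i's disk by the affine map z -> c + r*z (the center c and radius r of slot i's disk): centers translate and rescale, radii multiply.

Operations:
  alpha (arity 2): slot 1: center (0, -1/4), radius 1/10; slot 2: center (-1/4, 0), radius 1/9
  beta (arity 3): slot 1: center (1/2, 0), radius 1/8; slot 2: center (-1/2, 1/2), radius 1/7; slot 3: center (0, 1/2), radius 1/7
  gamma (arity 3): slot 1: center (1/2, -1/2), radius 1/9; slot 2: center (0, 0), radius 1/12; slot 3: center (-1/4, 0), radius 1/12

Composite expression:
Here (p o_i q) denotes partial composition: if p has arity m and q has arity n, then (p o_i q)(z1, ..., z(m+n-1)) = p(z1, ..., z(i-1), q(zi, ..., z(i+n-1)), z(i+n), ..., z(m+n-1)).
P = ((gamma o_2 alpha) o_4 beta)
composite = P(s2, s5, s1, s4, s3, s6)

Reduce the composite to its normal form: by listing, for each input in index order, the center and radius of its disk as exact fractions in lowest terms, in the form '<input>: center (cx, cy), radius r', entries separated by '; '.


s1: center (-1/48, 0), radius 1/108; s2: center (1/2, -1/2), radius 1/9; s3: center (-7/24, 1/24), radius 1/84; s4: center (-5/24, 0), radius 1/96; s5: center (0, -1/48), radius 1/120; s6: center (-1/4, 1/24), radius 1/84

Affine substitution under gamma: radii multiply and s-centers shift.
s2 passes through 1 substitution, ending at center (1/2, -1/2), radius 1/9
s5 passes through 2 substitutions, ending at center (0, -1/48), radius 1/120
s1 passes through 2 substitutions, ending at center (-1/48, 0), radius 1/108
s4 passes through 2 substitutions, ending at center (-5/24, 0), radius 1/96
s3 passes through 2 substitutions, ending at center (-7/24, 1/24), radius 1/84
s6 passes through 2 substitutions, ending at center (-1/4, 1/24), radius 1/84


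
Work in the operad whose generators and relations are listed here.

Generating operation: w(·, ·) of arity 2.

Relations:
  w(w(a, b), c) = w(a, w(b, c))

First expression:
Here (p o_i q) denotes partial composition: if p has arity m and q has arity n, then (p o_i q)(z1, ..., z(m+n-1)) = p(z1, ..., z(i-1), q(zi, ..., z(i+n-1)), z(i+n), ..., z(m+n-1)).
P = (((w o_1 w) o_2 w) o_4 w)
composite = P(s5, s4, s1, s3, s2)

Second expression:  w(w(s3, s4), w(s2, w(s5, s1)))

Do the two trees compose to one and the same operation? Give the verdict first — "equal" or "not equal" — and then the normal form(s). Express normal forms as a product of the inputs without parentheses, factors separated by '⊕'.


not equal: they reduce to s5 ⊕ s4 ⊕ s1 ⊕ s3 ⊕ s2 and s3 ⊕ s4 ⊕ s2 ⊕ s5 ⊕ s1


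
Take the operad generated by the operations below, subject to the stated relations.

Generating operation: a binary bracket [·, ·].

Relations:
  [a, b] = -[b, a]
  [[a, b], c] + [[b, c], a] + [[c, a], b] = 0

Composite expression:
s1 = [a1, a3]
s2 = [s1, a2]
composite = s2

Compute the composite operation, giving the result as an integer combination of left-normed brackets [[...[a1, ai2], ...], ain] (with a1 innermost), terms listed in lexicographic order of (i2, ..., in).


Expand each bracket as ab - ba; the a1-initial words give the coefficients.
Composite bracket: [[a1, a3], a2]
Under [a, b] = ab - ba we get 4 signed associative words (2^2 = 4).
Coefficients come from the a1-initial words:
  from a1a3a2, sign +1: term +[[a1, a3], a2]

[[a1, a3], a2]


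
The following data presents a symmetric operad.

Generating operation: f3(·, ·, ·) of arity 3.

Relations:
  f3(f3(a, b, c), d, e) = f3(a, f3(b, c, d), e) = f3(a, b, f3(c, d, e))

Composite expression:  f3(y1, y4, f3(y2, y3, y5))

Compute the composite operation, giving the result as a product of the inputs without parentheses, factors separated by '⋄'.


Under associativity of f3, the answer is the y's in reading order.
f3(y2, y3, y5) linearizes to y2 ⋄ y3 ⋄ y5
f3(y1, y4, f3(y2, y3, y5)) linearizes to y1 ⋄ y4 ⋄ y2 ⋄ y3 ⋄ y5

y1 ⋄ y4 ⋄ y2 ⋄ y3 ⋄ y5


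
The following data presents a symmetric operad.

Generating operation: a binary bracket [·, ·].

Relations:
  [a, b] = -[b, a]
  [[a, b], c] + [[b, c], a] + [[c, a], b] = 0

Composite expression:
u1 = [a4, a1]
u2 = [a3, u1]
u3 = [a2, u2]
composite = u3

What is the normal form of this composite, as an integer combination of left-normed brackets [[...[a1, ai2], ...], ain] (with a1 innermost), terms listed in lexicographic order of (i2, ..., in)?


-[[[a1, a4], a3], a2]

Skip Jacobi rewriting: expand, keep a1-initial words, read off terms.
Composite bracket: [a2, [a3, [a4, a1]]]
Expanding via [a, b] = ab - ba: 8 signed words (2^3 = 8).
Only words starting with a1 matter:
  from a1a4a3a2, sign -1: term -[[[a1, a4], a3], a2]


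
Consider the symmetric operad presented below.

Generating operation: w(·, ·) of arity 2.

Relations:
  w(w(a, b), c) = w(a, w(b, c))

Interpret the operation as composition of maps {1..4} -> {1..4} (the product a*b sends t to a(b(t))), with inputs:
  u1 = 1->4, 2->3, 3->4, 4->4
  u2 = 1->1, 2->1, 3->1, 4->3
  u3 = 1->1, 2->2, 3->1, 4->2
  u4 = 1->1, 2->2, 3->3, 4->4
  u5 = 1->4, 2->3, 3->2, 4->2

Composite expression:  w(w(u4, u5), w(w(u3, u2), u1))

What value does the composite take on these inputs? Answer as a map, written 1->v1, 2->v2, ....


1->4, 2->4, 3->4, 4->4

w(u4, u5) = 1->4, 2->3, 3->2, 4->2
w(u3, u2) = 1->1, 2->1, 3->1, 4->1
w(w(u3, u2), u1) = 1->1, 2->1, 3->1, 4->1
w(w(u4, u5), w(w(u3, u2), u1)) = 1->4, 2->4, 3->4, 4->4


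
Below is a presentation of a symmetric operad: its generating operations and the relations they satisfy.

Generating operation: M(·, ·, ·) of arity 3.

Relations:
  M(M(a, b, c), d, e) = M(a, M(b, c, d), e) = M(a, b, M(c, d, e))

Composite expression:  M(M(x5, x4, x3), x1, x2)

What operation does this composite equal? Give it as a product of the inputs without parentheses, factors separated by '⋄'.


Under associativity of M, the answer is the x's in reading order.
M(x5, x4, x3) linearizes to x5 ⋄ x4 ⋄ x3
M(M(x5, x4, x3), x1, x2) linearizes to x5 ⋄ x4 ⋄ x3 ⋄ x1 ⋄ x2

x5 ⋄ x4 ⋄ x3 ⋄ x1 ⋄ x2


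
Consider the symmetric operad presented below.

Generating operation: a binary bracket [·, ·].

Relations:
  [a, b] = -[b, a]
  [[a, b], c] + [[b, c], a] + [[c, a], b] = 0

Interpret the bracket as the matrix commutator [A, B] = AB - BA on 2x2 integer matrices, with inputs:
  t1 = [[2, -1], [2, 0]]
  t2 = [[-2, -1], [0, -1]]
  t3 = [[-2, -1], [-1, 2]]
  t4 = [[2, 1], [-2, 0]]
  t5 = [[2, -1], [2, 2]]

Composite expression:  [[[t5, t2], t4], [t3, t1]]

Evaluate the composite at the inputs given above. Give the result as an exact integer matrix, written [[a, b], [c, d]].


[[12, 84], [-72, -12]]

[t5, t2] = [[2, -1], [-2, -2]]
[[t5, t2], t4] = [[4, 6], [4, -4]]
[t3, t1] = [[-3, 6], [6, 3]]
[[[t5, t2], t4], [t3, t1]] = [[12, 84], [-72, -12]]


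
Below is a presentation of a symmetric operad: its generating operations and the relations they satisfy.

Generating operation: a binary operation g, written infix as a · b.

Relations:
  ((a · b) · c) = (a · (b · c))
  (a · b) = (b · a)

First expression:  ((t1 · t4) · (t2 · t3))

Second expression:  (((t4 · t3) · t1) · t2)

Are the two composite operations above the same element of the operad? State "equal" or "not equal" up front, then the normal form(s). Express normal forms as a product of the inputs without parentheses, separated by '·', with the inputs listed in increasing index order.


equal: each reduces to t1 · t2 · t3 · t4


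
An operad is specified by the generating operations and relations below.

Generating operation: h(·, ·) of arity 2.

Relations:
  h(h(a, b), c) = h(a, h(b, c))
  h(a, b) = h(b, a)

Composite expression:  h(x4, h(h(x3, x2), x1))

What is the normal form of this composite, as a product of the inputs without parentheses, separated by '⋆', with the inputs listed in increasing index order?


Reordering under h is free, so list the x-inputs canonically.
h(x3, x2) flattens to x3 ⋆ x2
h(h(x3, x2), x1) flattens to x3 ⋆ x2 ⋆ x1
h(x4, h(h(x3, x2), x1)) flattens to x4 ⋆ x3 ⋆ x2 ⋆ x1
putting the inputs in ascending order: x1 ⋆ x2 ⋆ x3 ⋆ x4

x1 ⋆ x2 ⋆ x3 ⋆ x4


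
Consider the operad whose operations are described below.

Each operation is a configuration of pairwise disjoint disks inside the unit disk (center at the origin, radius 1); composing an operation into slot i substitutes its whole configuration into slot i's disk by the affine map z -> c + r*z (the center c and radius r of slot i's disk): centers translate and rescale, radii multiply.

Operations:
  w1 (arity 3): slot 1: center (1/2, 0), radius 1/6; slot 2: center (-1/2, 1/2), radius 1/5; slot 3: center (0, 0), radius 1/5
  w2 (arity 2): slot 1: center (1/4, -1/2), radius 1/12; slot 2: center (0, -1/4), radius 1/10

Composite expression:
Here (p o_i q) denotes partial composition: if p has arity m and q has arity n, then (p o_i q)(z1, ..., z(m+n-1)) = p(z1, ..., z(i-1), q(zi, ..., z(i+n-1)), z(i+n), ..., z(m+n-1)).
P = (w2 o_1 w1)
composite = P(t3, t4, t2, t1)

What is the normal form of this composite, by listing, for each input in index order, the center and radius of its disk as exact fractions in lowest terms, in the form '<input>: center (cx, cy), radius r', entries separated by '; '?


t1: center (0, -1/4), radius 1/10; t2: center (1/4, -1/2), radius 1/60; t3: center (7/24, -1/2), radius 1/72; t4: center (5/24, -11/24), radius 1/60

Affine substitution under w2: radii multiply and t-centers shift.
t3 passes through 2 substitutions, ending at center (7/24, -1/2), radius 1/72
t4 passes through 2 substitutions, ending at center (5/24, -11/24), radius 1/60
t2 passes through 2 substitutions, ending at center (1/4, -1/2), radius 1/60
t1 passes through 1 substitution, ending at center (0, -1/4), radius 1/10


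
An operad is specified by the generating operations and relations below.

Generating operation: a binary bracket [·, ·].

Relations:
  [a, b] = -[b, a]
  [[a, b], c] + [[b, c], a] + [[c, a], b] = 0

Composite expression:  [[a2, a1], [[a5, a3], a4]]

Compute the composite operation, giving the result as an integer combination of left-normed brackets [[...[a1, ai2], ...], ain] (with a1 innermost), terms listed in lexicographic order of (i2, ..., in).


[[[[a1, a2], a3], a5], a4] - [[[[a1, a2], a4], a3], a5] + [[[[a1, a2], a4], a5], a3] - [[[[a1, a2], a5], a3], a4]

In the tensor algebra, words opening a1 carry the a1-anchored form.
Composite bracket: [[a2, a1], [[a5, a3], a4]]
Applying ab - ba throughout gives 16 signed words (2^4 = 16).
The a1-initial words carry the normal form:
  a1a2a3a5a4 appears with sign +1, giving the term +[[[[a1, a2], a3], a5], a4]
  a1a2a4a3a5 appears with sign -1, giving the term -[[[[a1, a2], a4], a3], a5]
  a1a2a4a5a3 appears with sign +1, giving the term +[[[[a1, a2], a4], a5], a3]
  a1a2a5a3a4 appears with sign -1, giving the term -[[[[a1, a2], a5], a3], a4]


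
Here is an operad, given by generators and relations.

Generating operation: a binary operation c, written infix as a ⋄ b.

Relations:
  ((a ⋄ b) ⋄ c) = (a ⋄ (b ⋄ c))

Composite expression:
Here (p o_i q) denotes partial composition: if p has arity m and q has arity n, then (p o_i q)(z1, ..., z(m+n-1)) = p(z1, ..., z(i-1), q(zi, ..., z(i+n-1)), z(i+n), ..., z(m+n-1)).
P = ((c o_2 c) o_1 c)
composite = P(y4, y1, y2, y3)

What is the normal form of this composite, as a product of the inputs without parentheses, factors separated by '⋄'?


y4 ⋄ y1 ⋄ y2 ⋄ y3


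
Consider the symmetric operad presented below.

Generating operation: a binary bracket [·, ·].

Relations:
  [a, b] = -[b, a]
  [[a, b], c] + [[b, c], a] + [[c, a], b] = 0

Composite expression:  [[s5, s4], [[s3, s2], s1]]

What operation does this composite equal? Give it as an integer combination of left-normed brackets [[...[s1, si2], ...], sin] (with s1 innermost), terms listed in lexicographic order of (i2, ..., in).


[[[[s1, s2], s3], s4], s5] - [[[[s1, s2], s3], s5], s4] - [[[[s1, s3], s2], s4], s5] + [[[[s1, s3], s2], s5], s4]

Expand each bracket as ab - ba; the s1-initial words give the coefficients.
Composite bracket: [[s5, s4], [[s3, s2], s1]]
The bracket unfolds into 16 signed words via [a, b] = ab - ba (2^4 = 16).
Words beginning with s1 determine it all:
  sign of s1s2s3s4s5 is +1, so it contributes +[[[[s1, s2], s3], s4], s5]
  sign of s1s2s3s5s4 is -1, so it contributes -[[[[s1, s2], s3], s5], s4]
  sign of s1s3s2s4s5 is -1, so it contributes -[[[[s1, s3], s2], s4], s5]
  sign of s1s3s2s5s4 is +1, so it contributes +[[[[s1, s3], s2], s5], s4]
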